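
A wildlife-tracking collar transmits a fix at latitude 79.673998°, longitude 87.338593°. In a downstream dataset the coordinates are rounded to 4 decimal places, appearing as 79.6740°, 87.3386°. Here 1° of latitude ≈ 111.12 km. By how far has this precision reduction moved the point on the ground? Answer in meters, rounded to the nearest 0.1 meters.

The latitude changed by -0.000002° and the longitude by -0.000007°.
North–south shift: -0.000002 × 111120 = -0.22224 m.
E–W at 79.674°: -0.000007° × 111120 × cos 79.674° = -0.000007 × 111120 × 0.1792 ≈ -0.139427 m.
Hypotenuse of the two orthogonal shifts: √(0.22224² + 0.139427²) = 0.262356 m.

0.3 meters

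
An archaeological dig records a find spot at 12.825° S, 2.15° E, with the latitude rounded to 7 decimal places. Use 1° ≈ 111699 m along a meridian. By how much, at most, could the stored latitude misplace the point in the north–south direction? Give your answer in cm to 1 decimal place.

Rounding to 7 decimal places leaves the latitude within ±5e-08° of the true value.
North–south distance: 5e-08° × 111699 m/° = 0.00558495 m.
That is 0.00558495 m = 0.55849 cm.

0.6 cm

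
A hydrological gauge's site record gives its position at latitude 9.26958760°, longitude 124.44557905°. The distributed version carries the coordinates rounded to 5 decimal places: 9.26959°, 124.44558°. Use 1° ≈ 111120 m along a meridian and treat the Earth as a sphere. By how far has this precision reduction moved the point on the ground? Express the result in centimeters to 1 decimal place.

The latitude changed by -0.00000240° and the longitude by -0.00000095°.
N–S: -0.00000240° × 111120 m/° = -0.266688 m.
E–W at 9.26959°: -0.00000095° × 111120 × cos 9.26959° = -0.00000095 × 111120 × 0.9869 ≈ -0.104185 m.
Hypotenuse of the two orthogonal shifts: √(0.266688² + 0.104185²) = 0.286316 m.
That is 0.286316 m = 28.632 cm.

28.6 centimeters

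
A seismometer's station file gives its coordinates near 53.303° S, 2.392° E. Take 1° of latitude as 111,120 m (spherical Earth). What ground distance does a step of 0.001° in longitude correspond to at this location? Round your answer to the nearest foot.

218 feet

0.001° of longitude at 53.303° is 0.001 × 111120 × cos 53.303° ≈ 0.001 × 66403.4 = 66.4034 m.
Converting: 66.4034 m × 3.2808 ft/m ≈ 217.86 ft.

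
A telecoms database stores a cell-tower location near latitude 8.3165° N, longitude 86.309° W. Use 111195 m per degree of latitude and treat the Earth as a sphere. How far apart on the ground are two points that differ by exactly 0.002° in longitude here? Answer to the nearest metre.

220 metres

At 8.3165° a degree of longitude is 111195 × cos 8.3165° ≈ 110026 m, so 0.002° corresponds to 220.051 m.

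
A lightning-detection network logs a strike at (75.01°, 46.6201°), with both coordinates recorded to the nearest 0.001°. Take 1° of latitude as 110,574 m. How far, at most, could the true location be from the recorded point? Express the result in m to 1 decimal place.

Rounding to 3 decimal places leaves each coordinate within ±0.0005° of the true value.
N–S: 0.0005° × 110574 m/° = 55.287 m.
Longitude error → 0.0005 × 110574 × cos 75.01° = 0.0005 × 110574 × 0.2587 ≈ 14.3 m.
The two errors are perpendicular, so the maximum displacement is √(55.287² + 14.3²) ≈ 57.1064 m.

57.1 m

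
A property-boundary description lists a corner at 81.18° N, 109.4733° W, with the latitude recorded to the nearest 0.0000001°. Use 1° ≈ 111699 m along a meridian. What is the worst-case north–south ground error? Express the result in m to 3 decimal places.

0.006 m

Rounding to 7 decimal places leaves the latitude within ±5e-08° of the true value.
North–south distance: 5e-08° × 111699 m/° = 0.00558495 m.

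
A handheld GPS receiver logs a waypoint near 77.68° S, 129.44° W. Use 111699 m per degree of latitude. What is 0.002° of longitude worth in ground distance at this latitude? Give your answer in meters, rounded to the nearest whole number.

48 meters

At 77.68° a degree of longitude is 111699 × cos 77.68° ≈ 23833.4 m, so 0.002° corresponds to 47.6667 m.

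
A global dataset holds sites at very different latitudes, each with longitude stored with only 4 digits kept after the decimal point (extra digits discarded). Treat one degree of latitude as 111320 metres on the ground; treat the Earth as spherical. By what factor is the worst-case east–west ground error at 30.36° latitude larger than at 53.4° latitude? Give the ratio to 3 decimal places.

Truncating at 4 decimal places can drop up to a full unit in the last place, so the longitude may be off by as much as 0.0001°.
At 30.36°: 0.0001° × 111320 × cos 30.36° = 0.0001 × 111320 × 0.8629 ≈ 9.6054 m.
Error at 53.4° = 0.0001° × 111320 × cos 53.4° ≈ 11.132 × 0.5962 = 6.6372 m.
The ratio reduces to cos 30.36° / cos 53.4° = 0.8629/0.5962 ≈ 1.4472.

1.447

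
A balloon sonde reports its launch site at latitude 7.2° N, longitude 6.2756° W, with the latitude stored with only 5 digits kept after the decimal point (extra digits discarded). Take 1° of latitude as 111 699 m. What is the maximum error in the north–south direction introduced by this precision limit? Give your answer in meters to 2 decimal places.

Truncating at 5 decimal places can drop up to a full unit in the last place, so the latitude may be off by as much as 1e-05°.
So the N–S error is at most 1e-05 × 111699 = 1.11699 m.

1.12 meters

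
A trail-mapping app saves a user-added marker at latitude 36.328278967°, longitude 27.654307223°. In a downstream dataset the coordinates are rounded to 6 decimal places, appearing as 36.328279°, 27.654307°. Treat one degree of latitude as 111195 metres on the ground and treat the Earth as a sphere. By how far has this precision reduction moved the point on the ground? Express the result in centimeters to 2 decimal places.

Δlat = 36.328278967 − 36.328279 = -0.000000033°; Δlon = 27.654307223 − 27.654307 = +0.000000223°.
North–south shift: -0.000000033 × 111195 = -0.00366943 m.
East–west at this latitude: 0.000000223° × 111195 × cos 36.3283° ≈ 0.000000223 × 89582.7 = 0.0199769 m.
Hypotenuse of the two orthogonal shifts: √(0.00366943² + 0.0199769²) = 0.0203112 m.
That is 0.0203112 m = 2.0311 cm.

2.03 centimeters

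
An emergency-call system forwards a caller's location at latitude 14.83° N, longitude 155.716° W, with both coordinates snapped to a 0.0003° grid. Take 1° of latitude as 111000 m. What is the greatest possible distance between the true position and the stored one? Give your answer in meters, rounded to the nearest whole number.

23 meters

With a 0.0003° grid the true value lies within half a step, ±0.0003°/2 = ±0.00015°, of the stored one.
N–S: 0.00015° × 111000 m/° = 16.65 m.
Longitude error → 0.00015 × 111000 × cos 14.83° = 0.00015 × 111000 × 0.9667 ≈ 16.0954 m.
Worst case both components are at the extreme and orthogonal: √(16.65² + 16.0954²) ≈ 23.1578 m.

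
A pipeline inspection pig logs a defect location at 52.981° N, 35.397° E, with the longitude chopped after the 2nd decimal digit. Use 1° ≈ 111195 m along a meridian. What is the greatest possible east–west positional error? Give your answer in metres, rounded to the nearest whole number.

Truncating at 2 decimal places can drop up to a full unit in the last place, so the longitude may be off by as much as 0.01°.
Parallels shrink by cos φ, so at 52.981° a degree of longitude is 111195 × 0.6021 ≈ 66948.3 m.
East–west error: 0.01° × 66948.3 m/° ≈ 669.483 m.

669 metres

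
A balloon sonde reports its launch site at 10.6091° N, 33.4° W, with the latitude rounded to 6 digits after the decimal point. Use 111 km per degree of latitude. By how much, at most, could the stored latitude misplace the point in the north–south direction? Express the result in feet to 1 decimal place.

Rounding to 6 decimal places leaves the latitude within ±5e-07° of the true value.
Along the meridian that is 5e-07° × 111000 m/° = 0.0555 m.
In feet: 0.0555 m ÷ 0.3048 ≈ 0.18209 ft.

0.2 feet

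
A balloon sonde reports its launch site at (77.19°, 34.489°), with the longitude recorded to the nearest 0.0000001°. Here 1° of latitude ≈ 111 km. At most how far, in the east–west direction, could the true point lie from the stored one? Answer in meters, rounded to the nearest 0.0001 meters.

Rounding to 7 decimal places leaves the longitude within ±5e-08° of the true value.
Parallels shrink by cos φ, so at 77.19° a degree of longitude is 111000 × 0.2217 ≈ 24610.8 m.
East–west error: 5e-08° × 24610.8 m/° ≈ 0.00123054 m.

0.0012 meters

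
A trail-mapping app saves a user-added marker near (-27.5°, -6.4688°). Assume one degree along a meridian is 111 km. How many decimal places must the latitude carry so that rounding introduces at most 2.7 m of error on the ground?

One degree of latitude covers 111000 m.
Rounding to N decimal places gives at most 0.5 × 10⁻ᴺ degrees of error, i.e. 0.5 × 10⁻ᴺ × 111000 m.
Need 0.5 × 111000 × 10⁻ᴺ ≤ 2.7 → 10⁻ᴺ ≤ 4.865e-05, so N ≥ 4.31.
So 5 decimal places suffice (0.555 m); 4 would allow up to 5.55 m.

5 decimal places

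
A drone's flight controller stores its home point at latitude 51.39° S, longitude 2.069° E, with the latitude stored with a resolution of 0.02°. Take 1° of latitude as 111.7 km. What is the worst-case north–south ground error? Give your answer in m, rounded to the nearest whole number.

1117 m

With a 0.02° grid the true value lies within half a step, ±0.02°/2 = ±0.01°, of the stored one.
So the N–S error is at most 0.01 × 111700 = 1117 m.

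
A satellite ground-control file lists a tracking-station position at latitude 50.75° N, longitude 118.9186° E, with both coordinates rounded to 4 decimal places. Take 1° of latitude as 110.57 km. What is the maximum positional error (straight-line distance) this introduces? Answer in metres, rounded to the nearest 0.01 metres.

6.54 metres

Rounding to 4 decimal places leaves each coordinate within ±5e-05° of the true value.
N–S: 5e-05° × 110570 m/° = 5.5285 m.
E–W at 50.75°: 5e-05° × 110570 × cos 50.75° = 5e-05 × 110570 × 0.6327 ≈ 3.49791 m.
Combining orthogonally: (5.5285² + 3.49791²)^½ ≈ 6.54215 m.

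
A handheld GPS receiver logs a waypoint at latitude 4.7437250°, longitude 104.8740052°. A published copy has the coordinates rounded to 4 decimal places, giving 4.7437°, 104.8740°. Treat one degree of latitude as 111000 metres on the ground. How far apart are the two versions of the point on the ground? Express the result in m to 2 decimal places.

2.83 m

Δlat = 4.7437250 − 4.7437 = +0.0000250°; Δlon = 104.8740052 − 104.8740 = +0.0000052°.
North–south shift: 0.0000250 × 111000 = 2.775 m.
East–west at this latitude: 0.0000052° × 111000 × cos 4.7437° ≈ 0.0000052 × 110620 = 0.575223 m.
Distance: √(2.775² + 0.575223²) ≈ 2.83399 m.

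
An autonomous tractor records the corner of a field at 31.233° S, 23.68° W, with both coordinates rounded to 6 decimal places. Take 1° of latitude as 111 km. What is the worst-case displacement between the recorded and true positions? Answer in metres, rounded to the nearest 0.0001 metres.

Rounding to 6 decimal places leaves each coordinate within ±5e-07° of the true value.
North–south component: 5e-07° × 111000 = 0.0555 m.
E–W at 31.233°: 5e-07° × 111000 × cos 31.233° = 5e-07 × 111000 × 0.8551 ≈ 0.0474561 m.
Worst case both components are at the extreme and orthogonal: √(0.0555² + 0.0474561²) ≈ 0.0730228 m.

0.0730 metres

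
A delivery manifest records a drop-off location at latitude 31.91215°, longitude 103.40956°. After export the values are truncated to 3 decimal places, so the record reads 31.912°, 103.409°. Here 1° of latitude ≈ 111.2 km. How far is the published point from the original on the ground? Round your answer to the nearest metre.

55 metres

The latitude changed by +0.00015° and the longitude by +0.00056°.
N–S: 0.00015° × 111200 m/° = 16.68 m.
E–W at 31.912°: 0.00056° × 111200 × cos 31.912° = 0.00056 × 111200 × 0.8489 ≈ 52.8603 m.
Hypotenuse of the two orthogonal shifts: √(16.68² + 52.8603²) = 55.4295 m.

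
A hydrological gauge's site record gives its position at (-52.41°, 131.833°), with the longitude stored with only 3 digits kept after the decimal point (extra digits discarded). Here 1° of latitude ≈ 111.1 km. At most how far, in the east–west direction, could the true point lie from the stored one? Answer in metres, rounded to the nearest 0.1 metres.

Truncating at 3 decimal places can drop up to a full unit in the last place, so the longitude may be off by as much as 0.001°.
At latitude 52.41° a degree of longitude spans 111100 m × cos 52.41° = 111100 × 0.6100 ≈ 67771.8 m.
So at most 0.001° × 67771.8 ≈ 67.7718 m east–west.

67.8 metres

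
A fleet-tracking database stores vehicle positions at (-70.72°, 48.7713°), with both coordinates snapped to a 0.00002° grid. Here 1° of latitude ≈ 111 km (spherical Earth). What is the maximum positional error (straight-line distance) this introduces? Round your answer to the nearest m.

1 m

With a 0.00002° grid the true value lies within half a step, ±0.00002°/2 = ±1e-05°, of the stored one.
N–S: 1e-05° × 111000 m/° = 1.11 m.
E–W at 70.72°: 1e-05° × 111000 × cos 70.72° = 1e-05 × 111000 × 0.3302 ≈ 0.366505 m.
Worst case both components are at the extreme and orthogonal: √(1.11² + 0.366505²) ≈ 1.16894 m.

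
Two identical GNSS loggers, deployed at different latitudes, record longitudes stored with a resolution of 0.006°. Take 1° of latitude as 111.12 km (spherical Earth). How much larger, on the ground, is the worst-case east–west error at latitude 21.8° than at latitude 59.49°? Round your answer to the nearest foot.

With a 0.006° grid the true value lies within half a step, ±0.006°/2 = ±0.003°, of the stored one.
Error at 21.8° = 0.003° × 111120 × cos 21.8° ≈ 333.36 × 0.9285 = 309.52 m.
Error at 59.49° = 0.003° × 111120 × cos 59.49° ≈ 333.36 × 0.5077 = 169.24 m.
So the lower-latitude error exceeds the higher by 309.52 − 169.24 = 140.28 m.
In feet: 140.277 m ÷ 0.3048 ≈ 460.23 ft.

460 feet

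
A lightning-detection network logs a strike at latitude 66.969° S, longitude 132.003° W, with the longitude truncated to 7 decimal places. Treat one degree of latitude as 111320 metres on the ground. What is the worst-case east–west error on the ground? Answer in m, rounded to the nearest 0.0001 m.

Truncating at 7 decimal places can drop up to a full unit in the last place, so the longitude may be off by as much as 1e-07°.
One degree of longitude at 66.969° is 111320 × cos 66.969° ≈ 111320 × 0.3912 = 43551.6 m.
Maximum E–W displacement: 1e-07 × 43551.6 = 0.00435516 m.

0.0044 m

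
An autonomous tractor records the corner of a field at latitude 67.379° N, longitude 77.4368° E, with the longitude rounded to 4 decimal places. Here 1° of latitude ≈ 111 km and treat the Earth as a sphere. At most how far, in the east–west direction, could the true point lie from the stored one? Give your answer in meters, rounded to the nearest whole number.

2 meters

Rounding to 4 decimal places leaves the longitude within ±5e-05° of the true value.
At latitude 67.379° a degree of longitude spans 111000 m × cos 67.379° = 111000 × 0.3846 ≈ 42694.3 m.
Maximum E–W displacement: 5e-05 × 42694.3 = 2.13472 m.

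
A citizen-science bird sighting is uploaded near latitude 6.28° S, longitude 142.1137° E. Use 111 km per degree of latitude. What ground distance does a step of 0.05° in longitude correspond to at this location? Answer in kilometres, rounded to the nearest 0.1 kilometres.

At 6.28° a degree of longitude is 111000 × cos 6.28° ≈ 110334 m, so 0.05° corresponds to 5516.7 m.
That is 5516.7 m = 5.5167 km.

5.5 kilometres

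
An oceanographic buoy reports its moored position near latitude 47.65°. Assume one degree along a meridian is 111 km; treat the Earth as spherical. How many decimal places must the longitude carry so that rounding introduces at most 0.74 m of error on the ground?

At 47.65° one degree of longitude covers 111000 × cos 47.65° ≈ 111000 × 0.6737 ≈ 74776 m.
With N decimal places the half-ulp bound is 0.5·10⁻ᴺ°, or 0.5·10⁻ᴺ × 74776 m on the ground.
Setting 37388 × 10⁻ᴺ ≤ 0.74 gives 10ᴺ ≥ 5.052e+04, i.e. N ≥ 4.70.
At 4 places the error can reach 3.74 m, but 5 places keeps it to 0.374 m.

5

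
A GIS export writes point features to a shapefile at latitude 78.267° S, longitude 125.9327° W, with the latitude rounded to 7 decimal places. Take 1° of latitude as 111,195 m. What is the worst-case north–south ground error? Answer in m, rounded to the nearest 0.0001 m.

0.0056 m

Rounding to 7 decimal places leaves the latitude within ±5e-08° of the true value.
So the N–S error is at most 5e-08 × 111195 = 0.00555975 m.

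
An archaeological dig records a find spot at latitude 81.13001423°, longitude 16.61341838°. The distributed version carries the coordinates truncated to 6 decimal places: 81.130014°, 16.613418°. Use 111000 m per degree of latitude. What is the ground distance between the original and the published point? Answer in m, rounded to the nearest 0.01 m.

The latitude changed by +0.00000023° and the longitude by +0.00000038°.
North–south shift: 0.00000023 × 111000 = 0.02553 m.
E–W at 81.13°: 0.00000038° × 111000 × cos 81.13° = 0.00000038 × 111000 × 0.1542 ≈ 0.00650385 m.
Combined displacement = (0.02553² + 0.00650385²)^½ ≈ 0.0263454 m.

0.03 m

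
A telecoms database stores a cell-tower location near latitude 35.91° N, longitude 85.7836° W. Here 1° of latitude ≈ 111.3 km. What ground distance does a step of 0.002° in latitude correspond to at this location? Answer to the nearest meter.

223 meters

Along a meridian 0.002° is 0.002 × 111300 = 222.6 m.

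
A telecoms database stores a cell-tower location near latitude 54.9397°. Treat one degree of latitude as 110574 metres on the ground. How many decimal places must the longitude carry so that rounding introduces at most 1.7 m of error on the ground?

5

At 54.9397° one degree of longitude covers 110574 × cos 54.9397° ≈ 110574 × 0.5744 ≈ 63517.9 m.
With N decimal places the half-ulp bound is 0.5·10⁻ᴺ°, or 0.5·10⁻ᴺ × 63517.9 m on the ground.
Setting 31759 × 10⁻ᴺ ≤ 1.7 gives 10ᴺ ≥ 1.868e+04, i.e. N ≥ 4.27.
At 4 places the error can reach 3.18 m, but 5 places keeps it to 0.318 m.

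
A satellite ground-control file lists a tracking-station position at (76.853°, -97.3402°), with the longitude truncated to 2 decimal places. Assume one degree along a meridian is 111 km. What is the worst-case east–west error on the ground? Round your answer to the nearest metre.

252 metres

Truncating at 2 decimal places can drop up to a full unit in the last place, so the longitude may be off by as much as 0.01°.
Parallels shrink by cos φ, so at 76.853° a degree of longitude is 111000 × 0.2275 ≈ 25247 m.
East–west error: 0.01° × 25247 m/° ≈ 252.47 m.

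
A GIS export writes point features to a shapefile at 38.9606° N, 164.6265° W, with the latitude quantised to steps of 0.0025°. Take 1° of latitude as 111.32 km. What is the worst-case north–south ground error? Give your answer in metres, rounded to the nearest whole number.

139 metres

With a 0.0025° grid the true value lies within half a step, ±0.0025°/2 = ±0.00125°, of the stored one.
So the N–S error is at most 0.00125 × 111320 = 139.15 m.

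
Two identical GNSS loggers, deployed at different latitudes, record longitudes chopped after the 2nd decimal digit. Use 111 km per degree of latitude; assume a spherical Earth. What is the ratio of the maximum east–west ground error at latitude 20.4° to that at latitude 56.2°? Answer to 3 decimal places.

1.685

Truncating at 2 decimal places can drop up to a full unit in the last place, so the longitude may be off by as much as 0.01°.
Error at 20.4° = 0.01° × 111000 × cos 20.4° ≈ 1110 × 0.9373 = 1040.4 m.
At 56.2°: 0.01° × 111000 × cos 56.2° = 0.01 × 111000 × 0.5563 ≈ 617.49 m.
The ratio reduces to cos 20.4° / cos 56.2° = 0.9373/0.5563 ≈ 1.6849.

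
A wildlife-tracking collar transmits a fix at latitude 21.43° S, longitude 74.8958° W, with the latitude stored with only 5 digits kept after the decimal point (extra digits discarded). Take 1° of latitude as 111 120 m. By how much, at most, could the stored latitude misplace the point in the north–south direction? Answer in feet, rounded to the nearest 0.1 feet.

Truncating at 5 decimal places can drop up to a full unit in the last place, so the latitude may be off by as much as 1e-05°.
Along the meridian that is 1e-05° × 111120 m/° = 1.1112 m.
Converting: 1.1112 m × 3.2808 ft/m ≈ 3.6457 ft.

3.6 feet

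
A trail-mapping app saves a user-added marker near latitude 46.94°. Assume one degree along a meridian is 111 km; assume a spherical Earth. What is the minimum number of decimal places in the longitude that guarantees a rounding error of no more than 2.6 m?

5

At 46.94° one degree of longitude covers 111000 × cos 46.94° ≈ 111000 × 0.6828 ≈ 75786.8 m.
Rounding to N decimal places gives at most 0.5 × 10⁻ᴺ degrees of error, i.e. 0.5 × 10⁻ᴺ × 75786.8 m.
Need 0.5 × 75786.8 × 10⁻ᴺ ≤ 2.6 → 10⁻ᴺ ≤ 6.861e-05, so N ≥ 4.16.
At 4 places the error can reach 3.79 m, but 5 places keeps it to 0.379 m.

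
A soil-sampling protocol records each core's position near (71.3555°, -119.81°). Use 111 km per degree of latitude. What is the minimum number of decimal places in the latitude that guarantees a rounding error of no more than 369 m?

3

One degree of latitude covers 111000 m.
With N decimal places the half-ulp bound is 0.5·10⁻ᴺ°, or 0.5·10⁻ᴺ × 111000 m on the ground.
Need 0.5 × 111000 × 10⁻ᴺ ≤ 369 → 10⁻ᴺ ≤ 6.649e-03, so N ≥ 2.18.
At 2 places the error can reach 555 m, but 3 places keeps it to 55.5 m.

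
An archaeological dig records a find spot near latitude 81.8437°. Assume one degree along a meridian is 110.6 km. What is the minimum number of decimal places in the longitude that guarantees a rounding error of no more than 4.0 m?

At 81.8437° one degree of longitude covers 110600 × cos 81.8437° ≈ 110600 × 0.1419 ≈ 15691.3 m.
With N decimal places the half-ulp bound is 0.5·10⁻ᴺ°, or 0.5·10⁻ᴺ × 15691.3 m on the ground.
Setting 7845.63 × 10⁻ᴺ ≤ 4.0 gives 10ᴺ ≥ 1961, i.e. N ≥ 3.29.
At 3 places the error can reach 7.85 m, but 4 places keeps it to 0.785 m.

4 decimal places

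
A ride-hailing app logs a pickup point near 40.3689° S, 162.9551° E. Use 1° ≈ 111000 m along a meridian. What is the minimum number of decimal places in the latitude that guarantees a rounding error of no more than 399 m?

One degree of latitude covers 111000 m.
Rounding to N decimal places gives at most 0.5 × 10⁻ᴺ degrees of error, i.e. 0.5 × 10⁻ᴺ × 111000 m.
Need 0.5 × 111000 × 10⁻ᴺ ≤ 399 → 10⁻ᴺ ≤ 7.189e-03, so N ≥ 2.14.
So 3 decimal places suffice (55.5 m); 2 would allow up to 555 m.

3 decimal places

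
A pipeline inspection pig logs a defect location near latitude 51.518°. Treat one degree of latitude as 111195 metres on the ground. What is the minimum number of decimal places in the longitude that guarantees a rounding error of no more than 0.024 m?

At 51.518° one degree of longitude covers 111195 × cos 51.518° ≈ 111195 × 0.6223 ≈ 69193.2 m.
Rounding to N decimal places gives at most 0.5 × 10⁻ᴺ degrees of error, i.e. 0.5 × 10⁻ᴺ × 69193.2 m.
Setting 34596.6 × 10⁻ᴺ ≤ 0.024 gives 10ᴺ ≥ 1.442e+06, i.e. N ≥ 6.16.
So 7 decimal places suffice (0.00346 m); 6 would allow up to 0.0346 m.

7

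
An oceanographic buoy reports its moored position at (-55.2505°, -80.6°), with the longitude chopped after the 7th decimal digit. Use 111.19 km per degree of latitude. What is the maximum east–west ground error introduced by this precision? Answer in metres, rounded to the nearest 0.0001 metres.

0.0063 metres

Truncating at 7 decimal places can drop up to a full unit in the last place, so the longitude may be off by as much as 1e-07°.
At latitude 55.2505° a degree of longitude spans 111190 m × cos 55.2505° = 111190 × 0.5700 ≈ 63377.1 m.
East–west error: 1e-07° × 63377.1 m/° ≈ 0.00633771 m.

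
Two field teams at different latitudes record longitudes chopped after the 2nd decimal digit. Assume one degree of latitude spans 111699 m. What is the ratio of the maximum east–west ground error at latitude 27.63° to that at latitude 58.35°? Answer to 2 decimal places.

1.69

Truncating at 2 decimal places can drop up to a full unit in the last place, so the longitude may be off by as much as 0.01°.
At 27.63°: 0.01° × 111699 × cos 27.63° = 0.01 × 111699 × 0.8860 ≈ 989.61 m.
Error at 58.35° = 0.01° × 111699 × cos 58.35° ≈ 1117 × 0.5247 = 586.12 m.
The ratio reduces to cos 27.63° / cos 58.35° = 0.8860/0.5247 ≈ 1.6884.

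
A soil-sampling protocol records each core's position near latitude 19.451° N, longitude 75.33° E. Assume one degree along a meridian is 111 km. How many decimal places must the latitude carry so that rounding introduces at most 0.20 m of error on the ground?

6 decimal places

One degree of latitude covers 111000 m.
Rounding to N decimal places gives at most 0.5 × 10⁻ᴺ degrees of error, i.e. 0.5 × 10⁻ᴺ × 111000 m.
Need 0.5 × 111000 × 10⁻ᴺ ≤ 0.20 → 10⁻ᴺ ≤ 3.604e-06, so N ≥ 5.44.
At 5 places the error can reach 0.555 m, but 6 places keeps it to 0.0555 m.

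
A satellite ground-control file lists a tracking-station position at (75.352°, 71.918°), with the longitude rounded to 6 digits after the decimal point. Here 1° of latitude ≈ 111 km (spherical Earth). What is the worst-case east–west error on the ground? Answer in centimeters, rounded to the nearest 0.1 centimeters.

1.4 centimeters

Rounding to 6 decimal places leaves the longitude within ±5e-07° of the true value.
At latitude 75.352° a degree of longitude spans 111000 m × cos 75.352° = 111000 × 0.2529 ≈ 28069.7 m.
East–west error: 5e-07° × 28069.7 m/° ≈ 0.0140348 m.
That is 0.0140348 m = 1.4035 cm.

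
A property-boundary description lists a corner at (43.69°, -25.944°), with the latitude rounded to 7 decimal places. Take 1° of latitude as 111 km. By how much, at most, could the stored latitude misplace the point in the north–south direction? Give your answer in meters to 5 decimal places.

0.00555 meters

Rounding to 7 decimal places leaves the latitude within ±5e-08° of the true value.
Along the meridian that is 5e-08° × 111000 m/° = 0.00555 m.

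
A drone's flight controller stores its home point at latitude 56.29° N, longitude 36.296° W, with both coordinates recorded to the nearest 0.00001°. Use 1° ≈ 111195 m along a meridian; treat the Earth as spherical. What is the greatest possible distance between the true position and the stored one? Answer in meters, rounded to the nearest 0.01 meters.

Rounding to 5 decimal places leaves each coordinate within ±5e-06° of the true value.
Latitude error → 5e-06 × 111195 = 0.555975 m along the meridian.
Longitude error → 5e-06 × 111195 × cos 56.29° = 5e-06 × 111195 × 0.5550 ≈ 0.30856 m.
The two errors are perpendicular, so the maximum displacement is √(0.555975² + 0.30856²) ≈ 0.63586 m.

0.64 meters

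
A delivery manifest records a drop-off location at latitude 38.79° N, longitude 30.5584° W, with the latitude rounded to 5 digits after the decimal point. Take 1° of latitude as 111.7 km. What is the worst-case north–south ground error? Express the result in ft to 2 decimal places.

Rounding to 5 decimal places leaves the latitude within ±5e-06° of the true value.
North–south distance: 5e-06° × 111700 m/° = 0.5585 m.
Converting: 0.5585 m × 3.2808 ft/m ≈ 1.8323 ft.

1.83 ft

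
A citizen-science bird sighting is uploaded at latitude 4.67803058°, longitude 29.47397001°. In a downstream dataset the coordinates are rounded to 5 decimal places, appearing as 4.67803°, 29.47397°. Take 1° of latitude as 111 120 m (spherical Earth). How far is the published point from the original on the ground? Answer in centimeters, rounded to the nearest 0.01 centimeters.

6.45 centimeters

Δlat = 4.67803058 − 4.67803 = +0.00000058°; Δlon = 29.47397001 − 29.47397 = +0.00000001°.
North–south shift: 0.00000058 × 111120 = 0.0644496 m.
E–W at 4.67803°: 0.00000001° × 111120 × cos 4.67803° = 0.00000001 × 111120 × 0.9967 ≈ 0.0011075 m.
Combined displacement = (0.0644496² + 0.0011075²)^½ ≈ 0.0644591 m.
That is 0.0644591 m = 6.4459 cm.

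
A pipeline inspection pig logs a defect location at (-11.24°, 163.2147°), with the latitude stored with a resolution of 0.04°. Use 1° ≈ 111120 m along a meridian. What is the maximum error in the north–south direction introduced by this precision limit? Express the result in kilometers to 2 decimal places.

2.22 kilometers

With a 0.04° grid the true value lies within half a step, ±0.04°/2 = ±0.02°, of the stored one.
North–south distance: 0.02° × 111120 m/° = 2222.4 m.
That is 2222.4 m = 2.2224 km.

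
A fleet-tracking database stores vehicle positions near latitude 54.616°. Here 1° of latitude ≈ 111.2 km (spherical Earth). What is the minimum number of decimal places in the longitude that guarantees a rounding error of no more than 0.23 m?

At 54.616° one degree of longitude covers 111200 × cos 54.616° ≈ 111200 × 0.5791 ≈ 64390.8 m.
Rounding to N decimal places gives at most 0.5 × 10⁻ᴺ degrees of error, i.e. 0.5 × 10⁻ᴺ × 64390.8 m.
Setting 32195.4 × 10⁻ᴺ ≤ 0.23 gives 10ᴺ ≥ 1.4e+05, i.e. N ≥ 5.15.
At 5 places the error can reach 0.322 m, but 6 places keeps it to 0.0322 m.

6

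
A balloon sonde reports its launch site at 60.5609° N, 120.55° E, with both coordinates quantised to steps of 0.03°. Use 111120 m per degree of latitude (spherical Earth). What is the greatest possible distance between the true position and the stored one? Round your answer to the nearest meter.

With a 0.03° grid the true value lies within half a step, ±0.03°/2 = ±0.015°, of the stored one.
N–S: 0.015° × 111120 m/° = 1666.8 m.
Longitude error → 0.015 × 111120 × cos 60.5609° = 0.015 × 111120 × 0.4915 ≈ 819.229 m.
Worst case both components are at the extreme and orthogonal: √(1666.8² + 819.229²) ≈ 1857.24 m.

1857 meters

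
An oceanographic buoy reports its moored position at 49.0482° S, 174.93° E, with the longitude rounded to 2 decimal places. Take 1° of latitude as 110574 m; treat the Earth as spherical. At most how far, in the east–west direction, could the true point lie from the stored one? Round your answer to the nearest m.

362 m

Rounding to 2 decimal places leaves the longitude within ±0.005° of the true value.
At latitude 49.0482° a degree of longitude spans 110574 m × cos 49.0482° = 110574 × 0.6554 ≈ 72472.8 m.
Maximum E–W displacement: 0.005 × 72472.8 = 362.364 m.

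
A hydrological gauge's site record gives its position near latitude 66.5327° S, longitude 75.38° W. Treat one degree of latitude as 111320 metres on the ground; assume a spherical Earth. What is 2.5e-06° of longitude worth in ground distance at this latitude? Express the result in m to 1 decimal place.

0.1 m

One degree of longitude here spans 111320 × cos 66.5327° = 111320 × 0.3982 ≈ 44330.5 m; 2.5e-06° of that is 0.110826 m.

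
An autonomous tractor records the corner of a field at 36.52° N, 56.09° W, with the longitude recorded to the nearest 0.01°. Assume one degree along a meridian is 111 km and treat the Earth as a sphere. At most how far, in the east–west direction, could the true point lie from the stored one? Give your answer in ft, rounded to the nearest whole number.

Rounding to 2 decimal places leaves the longitude within ±0.005° of the true value.
At latitude 36.52° a degree of longitude spans 111000 m × cos 36.52° = 111000 × 0.8036 ≈ 89205.1 m.
So at most 0.005° × 89205.1 ≈ 446.025 m east–west.
In feet: 446.025 m ÷ 0.3048 ≈ 1463.3 ft.

1463 ft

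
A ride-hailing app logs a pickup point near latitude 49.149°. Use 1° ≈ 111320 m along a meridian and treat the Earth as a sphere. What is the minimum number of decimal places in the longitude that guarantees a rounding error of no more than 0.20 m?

6

At 49.149° one degree of longitude covers 111320 × cos 49.149° ≈ 111320 × 0.6541 ≈ 72813.8 m.
With N decimal places the half-ulp bound is 0.5·10⁻ᴺ°, or 0.5·10⁻ᴺ × 72813.8 m on the ground.
Need 0.5 × 72813.8 × 10⁻ᴺ ≤ 0.20 → 10⁻ᴺ ≤ 5.493e-06, so N ≥ 5.26.
So 6 decimal places suffice (0.0364 m); 5 would allow up to 0.364 m.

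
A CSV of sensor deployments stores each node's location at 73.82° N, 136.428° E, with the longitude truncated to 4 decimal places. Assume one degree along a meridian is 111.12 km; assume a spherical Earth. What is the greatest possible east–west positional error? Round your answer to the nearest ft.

Truncating at 4 decimal places can drop up to a full unit in the last place, so the longitude may be off by as much as 0.0001°.
One degree of longitude at 73.82° is 111120 × cos 73.82° ≈ 111120 × 0.2787 = 30964.2 m.
East–west error: 0.0001° × 30964.2 m/° ≈ 3.09642 m.
Converting: 3.09642 m × 3.2808 ft/m ≈ 10.159 ft.

10 ft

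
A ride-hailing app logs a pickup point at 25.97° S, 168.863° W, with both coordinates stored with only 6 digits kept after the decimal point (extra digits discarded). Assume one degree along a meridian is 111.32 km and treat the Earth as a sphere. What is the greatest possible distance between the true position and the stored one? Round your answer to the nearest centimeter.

15 centimeters

Truncating at 6 decimal places can drop up to a full unit in the last place, so each coordinate may be off by as much as 1e-06°.
North–south component: 1e-06° × 111320 = 0.11132 m.
Longitude error → 1e-06 × 111320 × cos 25.97° = 1e-06 × 111320 × 0.8990 ≈ 0.100079 m.
Combining orthogonally: (0.11132² + 0.100079²)^½ ≈ 0.149693 m.
That is 0.149693 m = 14.969 cm.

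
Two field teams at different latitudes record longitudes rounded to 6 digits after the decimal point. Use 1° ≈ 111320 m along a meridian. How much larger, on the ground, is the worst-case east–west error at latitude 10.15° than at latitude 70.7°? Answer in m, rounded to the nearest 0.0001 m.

0.0364 m

Rounding to 6 decimal places leaves the longitude within ±5e-07° of the true value.
At 10.15°: 5e-07° × 111320 × cos 10.15° = 5e-07 × 111320 × 0.9843 ≈ 0.054789 m.
Error at 70.7° = 5e-07° × 111320 × cos 70.7° ≈ 0.05566 × 0.3305 = 0.018396 m.
Difference: 0.054789 − 0.018396 = 0.036392 m.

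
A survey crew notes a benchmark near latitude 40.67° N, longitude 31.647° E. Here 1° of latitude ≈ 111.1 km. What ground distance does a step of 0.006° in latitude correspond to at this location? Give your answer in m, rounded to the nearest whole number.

667 m

0.006° × 111100 m/° = 666.6 m.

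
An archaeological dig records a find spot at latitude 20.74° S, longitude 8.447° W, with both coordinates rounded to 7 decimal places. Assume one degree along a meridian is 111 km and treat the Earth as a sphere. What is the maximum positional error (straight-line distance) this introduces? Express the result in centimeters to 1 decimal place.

0.8 centimeters

Rounding to 7 decimal places leaves each coordinate within ±5e-08° of the true value.
North–south component: 5e-08° × 111000 = 0.00555 m.
E–W at 20.74°: 5e-08° × 111000 × cos 20.74° = 5e-08 × 111000 × 0.9352 ≈ 0.00519034 m.
Combining orthogonally: (0.00555² + 0.00519034²)^½ ≈ 0.00759883 m.
That is 0.00759883 m = 0.75988 cm.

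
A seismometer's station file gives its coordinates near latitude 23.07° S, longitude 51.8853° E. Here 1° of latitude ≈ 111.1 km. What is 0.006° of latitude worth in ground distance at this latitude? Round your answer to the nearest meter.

667 meters

0.006° × 111100 m/° = 666.6 m.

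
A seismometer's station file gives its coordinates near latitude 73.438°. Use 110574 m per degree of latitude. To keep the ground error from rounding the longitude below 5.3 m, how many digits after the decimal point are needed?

4

At 73.438° one degree of longitude covers 110574 × cos 73.438° ≈ 110574 × 0.2851 ≈ 31519.4 m.
With N decimal places the half-ulp bound is 0.5·10⁻ᴺ°, or 0.5·10⁻ᴺ × 31519.4 m on the ground.
Need 0.5 × 31519.4 × 10⁻ᴺ ≤ 5.3 → 10⁻ᴺ ≤ 3.363e-04, so N ≥ 3.47.
At 3 places the error can reach 15.8 m, but 4 places keeps it to 1.58 m.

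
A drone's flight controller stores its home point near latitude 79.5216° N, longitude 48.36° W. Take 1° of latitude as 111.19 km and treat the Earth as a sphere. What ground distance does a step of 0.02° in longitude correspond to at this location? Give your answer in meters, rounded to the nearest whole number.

0.02° of longitude at 79.5216° is 0.02 × 111190 × cos 79.5216° ≈ 0.02 × 20221.6 = 404.431 m.

404 meters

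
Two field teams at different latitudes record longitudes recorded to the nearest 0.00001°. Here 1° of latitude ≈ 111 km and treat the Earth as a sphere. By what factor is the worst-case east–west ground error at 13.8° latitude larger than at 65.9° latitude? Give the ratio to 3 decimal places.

2.378

Rounding to 5 decimal places leaves the longitude within ±5e-06° of the true value.
At 13.8°: 5e-06° × 111000 × cos 13.8° = 5e-06 × 111000 × 0.9711 ≈ 0.53898 m.
Error at 65.9° = 5e-06° × 111000 × cos 65.9° ≈ 0.555 × 0.4083 = 0.22662 m.
The ratio reduces to cos 13.8° / cos 65.9° = 0.9711/0.4083 ≈ 2.3783.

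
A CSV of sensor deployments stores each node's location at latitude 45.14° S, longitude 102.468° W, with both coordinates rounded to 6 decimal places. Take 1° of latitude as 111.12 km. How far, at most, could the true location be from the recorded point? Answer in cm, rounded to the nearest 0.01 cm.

Rounding to 6 decimal places leaves each coordinate within ±5e-07° of the true value.
Latitude error → 5e-07 × 111120 = 0.05556 m along the meridian.
East–west component at 45.14°: 5e-07° × 111120 × cos 45.14° ≈ 5e-07 × 78381.5 ≈ 0.0391907 m.
Combining orthogonally: (0.05556² + 0.0391907²)^½ ≈ 0.0679914 m.
That is 0.0679914 m = 6.7991 cm.

6.80 cm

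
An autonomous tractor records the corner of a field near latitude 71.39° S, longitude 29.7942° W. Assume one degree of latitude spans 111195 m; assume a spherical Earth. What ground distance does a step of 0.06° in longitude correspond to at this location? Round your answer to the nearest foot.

6985 feet

One degree of longitude here spans 111195 × cos 71.39° = 111195 × 0.3191 ≈ 35485.1 m; 0.06° of that is 2129.1 m.
In feet: 2129.1 m ÷ 0.3048 ≈ 6985.3 ft.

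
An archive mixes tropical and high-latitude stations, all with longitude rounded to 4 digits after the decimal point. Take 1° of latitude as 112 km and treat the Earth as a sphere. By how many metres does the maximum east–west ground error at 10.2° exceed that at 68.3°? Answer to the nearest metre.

Rounding to 4 decimal places leaves the longitude within ±5e-05° of the true value.
At 10.2°: 5e-05° × 112000 × cos 10.2° = 5e-05 × 112000 × 0.9842 ≈ 5.5115 m.
At 68.3°: 5e-05° × 112000 × cos 68.3° = 5e-05 × 112000 × 0.3697 ≈ 2.0706 m.
So the lower-latitude error exceeds the higher by 5.5115 − 2.0706 = 3.4409 m.

3 metres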